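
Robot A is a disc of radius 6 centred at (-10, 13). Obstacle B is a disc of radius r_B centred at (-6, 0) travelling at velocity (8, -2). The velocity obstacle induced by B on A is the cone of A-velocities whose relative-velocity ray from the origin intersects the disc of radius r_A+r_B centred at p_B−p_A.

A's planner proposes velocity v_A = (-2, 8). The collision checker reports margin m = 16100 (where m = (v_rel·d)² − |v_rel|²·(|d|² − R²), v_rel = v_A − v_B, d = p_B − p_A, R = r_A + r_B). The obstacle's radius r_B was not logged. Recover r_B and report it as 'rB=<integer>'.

m = 16100
d = (4, -13);  v_rel = (-10, 10),  |v_rel|² = 200
v_rel×d = (-10)·(-13) − (10)·(4) = 90
since m = R²·200 − 90²:  R² = (8100 + 16100) / 200 = 121
R = √121 = 11  ⇒  r_B = 11 − 6 = 5

rB=5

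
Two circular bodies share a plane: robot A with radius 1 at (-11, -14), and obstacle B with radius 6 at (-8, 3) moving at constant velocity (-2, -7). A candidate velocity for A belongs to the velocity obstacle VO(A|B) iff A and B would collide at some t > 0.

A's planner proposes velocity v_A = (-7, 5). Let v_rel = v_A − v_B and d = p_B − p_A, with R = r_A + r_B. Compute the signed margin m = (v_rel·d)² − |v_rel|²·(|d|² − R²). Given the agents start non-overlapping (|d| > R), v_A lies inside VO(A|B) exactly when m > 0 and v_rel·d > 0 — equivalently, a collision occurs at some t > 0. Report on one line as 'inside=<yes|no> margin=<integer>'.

d = (3, 17),  |d|² = 298;  R = 1+6 = 7,  c = 298−7² = 249
v_rel = (-5, 12),  |v_rel|² = 169;  v_rel·d = (-5)·(3) + (12)·(17) = 189
169·t² − 378·t + 249 = 0  ⇒  m = 189² − 169·249 = -6360
m = -6360 < 0,  v_rel·d = 189 > 0  ⇒  outside

inside=no margin=-6360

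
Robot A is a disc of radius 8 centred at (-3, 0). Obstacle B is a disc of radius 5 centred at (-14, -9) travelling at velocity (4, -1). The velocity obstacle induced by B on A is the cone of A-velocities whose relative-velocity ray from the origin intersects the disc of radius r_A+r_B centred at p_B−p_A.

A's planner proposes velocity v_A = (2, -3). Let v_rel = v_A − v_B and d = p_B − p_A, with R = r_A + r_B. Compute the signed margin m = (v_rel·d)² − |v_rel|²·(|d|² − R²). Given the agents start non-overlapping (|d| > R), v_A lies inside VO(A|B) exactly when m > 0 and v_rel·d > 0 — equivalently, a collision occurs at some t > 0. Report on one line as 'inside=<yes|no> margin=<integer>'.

d = (-11, -9),  |d|² = 202;  R = 8+5 = 13,  c = 202−13² = 33
v_rel = (-2, -2),  |v_rel|² = 8;  v_rel·d = (-2)·(-11) + (-2)·(-9) = 40
8·t² − 80·t + 33 = 0  ⇒  m = 40² − 8·33 = 1336
m = 1336 > 0,  v_rel·d = 40 > 0  ⇒  inside

inside=yes margin=1336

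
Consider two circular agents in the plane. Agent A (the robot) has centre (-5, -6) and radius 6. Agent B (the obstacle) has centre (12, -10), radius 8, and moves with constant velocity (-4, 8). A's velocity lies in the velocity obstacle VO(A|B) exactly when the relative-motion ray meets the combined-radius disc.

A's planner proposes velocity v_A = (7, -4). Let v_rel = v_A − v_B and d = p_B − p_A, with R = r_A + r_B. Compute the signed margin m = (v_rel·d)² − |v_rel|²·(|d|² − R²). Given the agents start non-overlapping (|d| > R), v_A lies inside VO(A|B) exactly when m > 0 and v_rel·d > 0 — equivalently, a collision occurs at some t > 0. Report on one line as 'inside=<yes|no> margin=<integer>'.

d = (17, -4),  |d|² = 305;  R = 6+8 = 14,  c = 305−14² = 109
v_rel = (11, -12),  |v_rel|² = 265;  v_rel·d = (11)·(17) + (-12)·(-4) = 235
265·t² − 470·t + 109 = 0  ⇒  m = 235² − 265·109 = 26340
m = 26340 > 0,  v_rel·d = 235 > 0  ⇒  inside

inside=yes margin=26340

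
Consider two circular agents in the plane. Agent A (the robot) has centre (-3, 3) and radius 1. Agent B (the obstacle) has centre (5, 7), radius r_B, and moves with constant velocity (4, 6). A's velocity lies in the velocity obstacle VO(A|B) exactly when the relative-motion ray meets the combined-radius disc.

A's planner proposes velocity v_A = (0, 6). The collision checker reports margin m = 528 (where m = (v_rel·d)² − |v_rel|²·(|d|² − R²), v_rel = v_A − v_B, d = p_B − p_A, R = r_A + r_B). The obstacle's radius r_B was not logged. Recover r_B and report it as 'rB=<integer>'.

m = 528
d = (8, 4);  v_rel = (-4, 0),  |v_rel|² = 16
v_rel×d = (-4)·(4) − (0)·(8) = -16
since m = R²·16 − (-16)²:  R² = (256 + 528) / 16 = 49
R = √49 = 7  ⇒  r_B = 7 − 1 = 6

rB=6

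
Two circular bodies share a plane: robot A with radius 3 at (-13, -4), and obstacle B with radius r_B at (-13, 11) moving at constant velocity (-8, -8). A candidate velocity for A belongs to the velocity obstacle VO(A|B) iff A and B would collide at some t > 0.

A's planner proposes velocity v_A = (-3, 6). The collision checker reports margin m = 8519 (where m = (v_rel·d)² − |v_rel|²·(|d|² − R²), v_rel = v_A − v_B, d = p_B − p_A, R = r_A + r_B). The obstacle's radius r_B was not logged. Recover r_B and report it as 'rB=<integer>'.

m = 8519
d = (0, 15);  v_rel = (5, 14),  |v_rel|² = 221
v_rel×d = (5)·(15) − (14)·(0) = 75
since m = R²·221 − 75²:  R² = (5625 + 8519) / 221 = 64
R = √64 = 8  ⇒  r_B = 8 − 3 = 5

rB=5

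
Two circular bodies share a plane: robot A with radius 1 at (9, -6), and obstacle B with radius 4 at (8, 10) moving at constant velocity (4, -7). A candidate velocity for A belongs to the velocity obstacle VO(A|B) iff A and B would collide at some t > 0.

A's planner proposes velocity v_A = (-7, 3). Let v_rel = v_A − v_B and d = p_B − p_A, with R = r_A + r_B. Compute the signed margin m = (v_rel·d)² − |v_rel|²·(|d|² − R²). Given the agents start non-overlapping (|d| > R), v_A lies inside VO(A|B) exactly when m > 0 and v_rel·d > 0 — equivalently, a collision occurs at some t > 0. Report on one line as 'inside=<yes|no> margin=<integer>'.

d = (-1, 16),  |d|² = 257;  R = 1+4 = 5,  c = 257−5² = 232
v_rel = (-11, 10),  |v_rel|² = 221;  v_rel·d = (-11)·(-1) + (10)·(16) = 171
221·t² − 342·t + 232 = 0  ⇒  m = 171² − 221·232 = -22031
m = -22031 < 0,  v_rel·d = 171 > 0  ⇒  outside

inside=no margin=-22031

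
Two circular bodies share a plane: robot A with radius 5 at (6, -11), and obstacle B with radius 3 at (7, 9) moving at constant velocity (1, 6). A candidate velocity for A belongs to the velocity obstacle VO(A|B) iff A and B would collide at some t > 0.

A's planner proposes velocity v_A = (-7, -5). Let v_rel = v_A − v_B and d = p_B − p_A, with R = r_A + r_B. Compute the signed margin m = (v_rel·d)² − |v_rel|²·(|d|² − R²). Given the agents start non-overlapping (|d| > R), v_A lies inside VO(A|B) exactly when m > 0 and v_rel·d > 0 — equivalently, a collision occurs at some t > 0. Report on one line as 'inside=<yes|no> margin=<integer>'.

d = (1, 20),  |d|² = 401;  R = 5+3 = 8,  c = 401−8² = 337
v_rel = (-8, -11),  |v_rel|² = 185;  v_rel·d = (-8)·(1) + (-11)·(20) = -228
185·t² + 456·t + 337 = 0  ⇒  m = (-228)² − 185·337 = -10361
m = -10361 < 0,  v_rel·d = -228 < 0  ⇒  outside

inside=no margin=-10361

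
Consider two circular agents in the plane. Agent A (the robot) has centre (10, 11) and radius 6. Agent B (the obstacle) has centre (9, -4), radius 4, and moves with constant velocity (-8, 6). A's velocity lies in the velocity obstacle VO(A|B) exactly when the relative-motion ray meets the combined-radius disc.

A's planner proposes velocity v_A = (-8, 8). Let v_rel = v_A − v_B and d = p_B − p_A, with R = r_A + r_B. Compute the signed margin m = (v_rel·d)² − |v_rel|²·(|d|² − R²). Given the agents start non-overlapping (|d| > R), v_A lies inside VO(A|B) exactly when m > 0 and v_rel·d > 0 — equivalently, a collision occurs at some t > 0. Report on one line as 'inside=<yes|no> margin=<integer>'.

d = (-1, -15),  |d|² = 226;  R = 6+4 = 10,  c = 226−10² = 126
v_rel = (0, 2),  |v_rel|² = 4;  v_rel·d = (0)·(-1) + (2)·(-15) = -30
4·t² + 60·t + 126 = 0  ⇒  m = (-30)² − 4·126 = 396
m = 396 > 0,  v_rel·d = -30 < 0  ⇒  outside

inside=no margin=396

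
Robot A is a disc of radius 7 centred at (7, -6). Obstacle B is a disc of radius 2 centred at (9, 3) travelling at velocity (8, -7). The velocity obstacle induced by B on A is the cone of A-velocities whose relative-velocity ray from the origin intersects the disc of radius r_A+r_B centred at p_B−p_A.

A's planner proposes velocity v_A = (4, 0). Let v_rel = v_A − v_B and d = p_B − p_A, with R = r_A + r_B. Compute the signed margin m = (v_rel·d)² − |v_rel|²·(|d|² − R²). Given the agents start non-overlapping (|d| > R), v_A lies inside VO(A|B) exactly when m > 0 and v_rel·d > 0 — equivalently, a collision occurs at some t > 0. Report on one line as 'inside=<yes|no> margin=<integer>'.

d = (2, 9),  |d|² = 85;  R = 7+2 = 9,  c = 85−9² = 4
v_rel = (-4, 7),  |v_rel|² = 65;  v_rel·d = (-4)·(2) + (7)·(9) = 55
65·t² − 110·t + 4 = 0  ⇒  m = 55² − 65·4 = 2765
m = 2765 > 0,  v_rel·d = 55 > 0  ⇒  inside

inside=yes margin=2765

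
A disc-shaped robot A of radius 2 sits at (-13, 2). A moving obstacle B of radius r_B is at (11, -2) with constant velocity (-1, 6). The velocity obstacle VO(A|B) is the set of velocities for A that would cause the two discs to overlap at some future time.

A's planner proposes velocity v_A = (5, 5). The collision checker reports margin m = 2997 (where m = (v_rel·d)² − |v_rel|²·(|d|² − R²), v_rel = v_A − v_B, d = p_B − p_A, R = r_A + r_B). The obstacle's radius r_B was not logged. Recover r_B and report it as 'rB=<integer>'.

m = 2997
d = (24, -4);  v_rel = (6, -1),  |v_rel|² = 37
v_rel×d = (6)·(-4) − (-1)·(24) = 0
since m = R²·37 − 0²:  R² = (0 + 2997) / 37 = 81
R = √81 = 9  ⇒  r_B = 9 − 2 = 7

rB=7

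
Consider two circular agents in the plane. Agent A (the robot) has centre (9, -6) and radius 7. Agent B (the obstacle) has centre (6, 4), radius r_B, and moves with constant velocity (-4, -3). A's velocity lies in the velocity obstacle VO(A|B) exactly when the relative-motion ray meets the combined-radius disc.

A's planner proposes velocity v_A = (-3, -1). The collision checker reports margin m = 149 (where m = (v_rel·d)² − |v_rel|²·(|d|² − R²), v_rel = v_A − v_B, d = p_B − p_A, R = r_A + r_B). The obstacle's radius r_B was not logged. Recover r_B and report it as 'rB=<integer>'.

m = 149
d = (-3, 10);  v_rel = (1, 2),  |v_rel|² = 5
v_rel×d = (1)·(10) − (2)·(-3) = 16
since m = R²·5 − 16²:  R² = (256 + 149) / 5 = 81
R = √81 = 9  ⇒  r_B = 9 − 7 = 2

rB=2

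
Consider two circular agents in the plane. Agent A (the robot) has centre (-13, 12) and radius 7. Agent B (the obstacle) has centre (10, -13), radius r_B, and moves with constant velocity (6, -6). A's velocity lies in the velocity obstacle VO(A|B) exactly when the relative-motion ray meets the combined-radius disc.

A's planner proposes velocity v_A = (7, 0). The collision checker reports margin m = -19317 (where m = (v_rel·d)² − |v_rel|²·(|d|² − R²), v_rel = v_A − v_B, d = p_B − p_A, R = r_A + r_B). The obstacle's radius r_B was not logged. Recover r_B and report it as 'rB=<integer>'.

m = -19317
d = (23, -25);  v_rel = (1, 6),  |v_rel|² = 37
v_rel×d = (1)·(-25) − (6)·(23) = -163
since m = R²·37 − (-163)²:  R² = (26569 + -19317) / 37 = 196
R = √196 = 14  ⇒  r_B = 14 − 7 = 7

rB=7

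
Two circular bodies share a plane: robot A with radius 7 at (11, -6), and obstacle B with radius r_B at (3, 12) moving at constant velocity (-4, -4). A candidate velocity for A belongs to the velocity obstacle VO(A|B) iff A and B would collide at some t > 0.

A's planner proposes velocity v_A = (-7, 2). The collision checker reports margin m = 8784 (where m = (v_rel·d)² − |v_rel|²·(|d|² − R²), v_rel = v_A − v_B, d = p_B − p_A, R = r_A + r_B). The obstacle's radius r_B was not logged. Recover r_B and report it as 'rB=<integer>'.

m = 8784
d = (-8, 18);  v_rel = (-3, 6),  |v_rel|² = 45
v_rel×d = (-3)·(18) − (6)·(-8) = -6
since m = R²·45 − (-6)²:  R² = (36 + 8784) / 45 = 196
R = √196 = 14  ⇒  r_B = 14 − 7 = 7

rB=7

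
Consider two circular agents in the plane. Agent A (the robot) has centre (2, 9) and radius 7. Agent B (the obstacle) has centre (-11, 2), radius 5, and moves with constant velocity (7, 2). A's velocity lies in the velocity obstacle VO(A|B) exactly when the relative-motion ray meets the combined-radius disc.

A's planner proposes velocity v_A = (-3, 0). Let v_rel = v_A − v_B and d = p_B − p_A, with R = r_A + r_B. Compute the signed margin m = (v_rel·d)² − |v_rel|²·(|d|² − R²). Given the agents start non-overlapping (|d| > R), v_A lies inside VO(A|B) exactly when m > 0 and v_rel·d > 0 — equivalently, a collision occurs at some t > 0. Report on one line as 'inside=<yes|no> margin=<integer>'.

d = (-13, -7),  |d|² = 218;  R = 7+5 = 12,  c = 218−12² = 74
v_rel = (-10, -2),  |v_rel|² = 104;  v_rel·d = (-10)·(-13) + (-2)·(-7) = 144
104·t² − 288·t + 74 = 0  ⇒  m = 144² − 104·74 = 13040
m = 13040 > 0,  v_rel·d = 144 > 0  ⇒  inside

inside=yes margin=13040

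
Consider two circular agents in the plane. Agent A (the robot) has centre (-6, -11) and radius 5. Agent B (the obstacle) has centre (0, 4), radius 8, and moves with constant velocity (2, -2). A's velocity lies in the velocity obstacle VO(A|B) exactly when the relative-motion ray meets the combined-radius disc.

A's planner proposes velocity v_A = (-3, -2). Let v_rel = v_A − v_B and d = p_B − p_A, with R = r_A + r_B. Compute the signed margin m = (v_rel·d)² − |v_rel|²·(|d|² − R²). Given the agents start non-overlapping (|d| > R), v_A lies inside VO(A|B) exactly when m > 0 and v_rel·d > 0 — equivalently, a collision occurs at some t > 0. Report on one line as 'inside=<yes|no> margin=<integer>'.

d = (6, 15),  |d|² = 261;  R = 5+8 = 13,  c = 261−13² = 92
v_rel = (-5, 0),  |v_rel|² = 25;  v_rel·d = (-5)·(6) + (0)·(15) = -30
25·t² + 60·t + 92 = 0  ⇒  m = (-30)² − 25·92 = -1400
m = -1400 < 0,  v_rel·d = -30 < 0  ⇒  outside

inside=no margin=-1400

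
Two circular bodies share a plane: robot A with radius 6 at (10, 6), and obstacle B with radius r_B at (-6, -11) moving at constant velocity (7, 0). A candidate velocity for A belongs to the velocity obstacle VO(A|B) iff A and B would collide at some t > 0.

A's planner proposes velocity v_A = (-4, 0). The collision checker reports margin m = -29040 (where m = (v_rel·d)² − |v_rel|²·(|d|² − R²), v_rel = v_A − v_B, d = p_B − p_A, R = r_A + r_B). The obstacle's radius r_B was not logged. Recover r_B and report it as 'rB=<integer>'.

m = -29040
d = (-16, -17);  v_rel = (-11, 0),  |v_rel|² = 121
v_rel×d = (-11)·(-17) − (0)·(-16) = 187
since m = R²·121 − 187²:  R² = (34969 + -29040) / 121 = 49
R = √49 = 7  ⇒  r_B = 7 − 6 = 1

rB=1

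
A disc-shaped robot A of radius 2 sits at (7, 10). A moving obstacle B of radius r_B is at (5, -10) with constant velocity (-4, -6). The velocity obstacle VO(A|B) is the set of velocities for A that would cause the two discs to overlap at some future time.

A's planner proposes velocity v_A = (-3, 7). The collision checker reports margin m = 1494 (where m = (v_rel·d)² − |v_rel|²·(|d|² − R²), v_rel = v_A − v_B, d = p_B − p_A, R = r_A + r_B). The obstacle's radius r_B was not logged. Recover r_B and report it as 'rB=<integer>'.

m = 1494
d = (-2, -20);  v_rel = (1, 13),  |v_rel|² = 170
v_rel×d = (1)·(-20) − (13)·(-2) = 6
since m = R²·170 − 6²:  R² = (36 + 1494) / 170 = 9
R = √9 = 3  ⇒  r_B = 3 − 2 = 1

rB=1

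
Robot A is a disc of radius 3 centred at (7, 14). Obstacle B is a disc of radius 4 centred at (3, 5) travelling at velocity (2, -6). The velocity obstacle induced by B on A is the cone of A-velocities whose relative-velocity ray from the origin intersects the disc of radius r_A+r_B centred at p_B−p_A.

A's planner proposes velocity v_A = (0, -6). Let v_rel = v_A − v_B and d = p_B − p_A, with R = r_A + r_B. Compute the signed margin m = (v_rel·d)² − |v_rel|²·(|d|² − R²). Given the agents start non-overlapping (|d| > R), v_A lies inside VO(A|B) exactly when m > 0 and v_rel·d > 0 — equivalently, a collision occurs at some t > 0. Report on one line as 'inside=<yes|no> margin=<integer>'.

d = (-4, -9),  |d|² = 97;  R = 3+4 = 7,  c = 97−7² = 48
v_rel = (-2, 0),  |v_rel|² = 4;  v_rel·d = (-2)·(-4) + (0)·(-9) = 8
4·t² − 16·t + 48 = 0  ⇒  m = 8² − 4·48 = -128
m = -128 < 0,  v_rel·d = 8 > 0  ⇒  outside

inside=no margin=-128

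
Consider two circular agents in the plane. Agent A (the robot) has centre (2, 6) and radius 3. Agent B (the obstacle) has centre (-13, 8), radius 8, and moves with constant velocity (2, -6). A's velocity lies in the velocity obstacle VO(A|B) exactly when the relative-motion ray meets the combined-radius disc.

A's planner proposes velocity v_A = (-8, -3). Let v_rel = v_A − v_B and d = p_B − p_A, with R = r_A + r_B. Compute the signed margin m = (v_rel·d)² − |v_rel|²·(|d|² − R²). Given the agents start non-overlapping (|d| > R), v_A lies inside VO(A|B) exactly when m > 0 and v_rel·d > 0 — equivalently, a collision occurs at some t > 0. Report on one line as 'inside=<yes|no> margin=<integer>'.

d = (-15, 2),  |d|² = 229;  R = 3+8 = 11,  c = 229−11² = 108
v_rel = (-10, 3),  |v_rel|² = 109;  v_rel·d = (-10)·(-15) + (3)·(2) = 156
109·t² − 312·t + 108 = 0  ⇒  m = 156² − 109·108 = 12564
m = 12564 > 0,  v_rel·d = 156 > 0  ⇒  inside

inside=yes margin=12564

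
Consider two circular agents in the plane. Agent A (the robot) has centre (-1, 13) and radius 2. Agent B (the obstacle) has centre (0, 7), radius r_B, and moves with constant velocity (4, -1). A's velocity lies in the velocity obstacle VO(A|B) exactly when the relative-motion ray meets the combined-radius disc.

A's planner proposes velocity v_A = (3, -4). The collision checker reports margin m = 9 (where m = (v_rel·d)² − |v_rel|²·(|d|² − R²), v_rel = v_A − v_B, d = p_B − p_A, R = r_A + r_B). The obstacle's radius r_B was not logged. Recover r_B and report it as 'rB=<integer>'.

m = 9
d = (1, -6);  v_rel = (-1, -3),  |v_rel|² = 10
v_rel×d = (-1)·(-6) − (-3)·(1) = 9
since m = R²·10 − 9²:  R² = (81 + 9) / 10 = 9
R = √9 = 3  ⇒  r_B = 3 − 2 = 1

rB=1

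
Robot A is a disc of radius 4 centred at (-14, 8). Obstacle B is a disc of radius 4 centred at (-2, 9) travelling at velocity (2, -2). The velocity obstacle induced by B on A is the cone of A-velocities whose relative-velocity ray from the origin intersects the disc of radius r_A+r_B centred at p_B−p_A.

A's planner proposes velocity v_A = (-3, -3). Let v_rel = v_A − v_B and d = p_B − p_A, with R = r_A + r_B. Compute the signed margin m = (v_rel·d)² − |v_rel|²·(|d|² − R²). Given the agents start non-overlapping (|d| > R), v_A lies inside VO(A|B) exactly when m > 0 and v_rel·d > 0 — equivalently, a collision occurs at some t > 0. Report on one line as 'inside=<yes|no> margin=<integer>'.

d = (12, 1),  |d|² = 145;  R = 4+4 = 8,  c = 145−8² = 81
v_rel = (-5, -1),  |v_rel|² = 26;  v_rel·d = (-5)·(12) + (-1)·(1) = -61
26·t² + 122·t + 81 = 0  ⇒  m = (-61)² − 26·81 = 1615
m = 1615 > 0,  v_rel·d = -61 < 0  ⇒  outside

inside=no margin=1615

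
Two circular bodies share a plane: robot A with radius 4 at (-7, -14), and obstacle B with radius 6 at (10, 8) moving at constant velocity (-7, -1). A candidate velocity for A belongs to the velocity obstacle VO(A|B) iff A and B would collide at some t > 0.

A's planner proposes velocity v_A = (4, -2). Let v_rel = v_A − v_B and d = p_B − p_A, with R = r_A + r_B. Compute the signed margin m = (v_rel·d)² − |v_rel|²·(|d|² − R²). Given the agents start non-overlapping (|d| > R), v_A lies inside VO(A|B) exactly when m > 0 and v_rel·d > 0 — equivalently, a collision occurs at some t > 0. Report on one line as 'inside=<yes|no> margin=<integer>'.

d = (17, 22),  |d|² = 773;  R = 4+6 = 10,  c = 773−10² = 673
v_rel = (11, -1),  |v_rel|² = 122;  v_rel·d = (11)·(17) + (-1)·(22) = 165
122·t² − 330·t + 673 = 0  ⇒  m = 165² − 122·673 = -54881
m = -54881 < 0,  v_rel·d = 165 > 0  ⇒  outside

inside=no margin=-54881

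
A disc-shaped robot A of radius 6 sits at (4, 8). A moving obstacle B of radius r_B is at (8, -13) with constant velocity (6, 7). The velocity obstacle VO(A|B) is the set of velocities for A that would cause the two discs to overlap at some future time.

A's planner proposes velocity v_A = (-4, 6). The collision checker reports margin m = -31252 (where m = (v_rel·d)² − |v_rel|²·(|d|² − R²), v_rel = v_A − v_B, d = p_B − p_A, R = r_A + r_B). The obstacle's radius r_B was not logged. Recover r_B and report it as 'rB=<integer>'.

m = -31252
d = (4, -21);  v_rel = (-10, -1),  |v_rel|² = 101
v_rel×d = (-10)·(-21) − (-1)·(4) = 214
since m = R²·101 − 214²:  R² = (45796 + -31252) / 101 = 144
R = √144 = 12  ⇒  r_B = 12 − 6 = 6

rB=6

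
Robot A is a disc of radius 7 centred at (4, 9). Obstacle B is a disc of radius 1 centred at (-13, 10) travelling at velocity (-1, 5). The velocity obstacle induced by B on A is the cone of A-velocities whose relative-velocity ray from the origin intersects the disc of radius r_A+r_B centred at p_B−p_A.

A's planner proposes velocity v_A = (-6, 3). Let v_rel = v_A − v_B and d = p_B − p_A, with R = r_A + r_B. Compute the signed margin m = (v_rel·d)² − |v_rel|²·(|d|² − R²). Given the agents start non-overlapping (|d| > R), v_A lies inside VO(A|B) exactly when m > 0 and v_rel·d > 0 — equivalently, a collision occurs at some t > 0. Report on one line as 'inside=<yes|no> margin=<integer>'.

d = (-17, 1),  |d|² = 290;  R = 7+1 = 8,  c = 290−8² = 226
v_rel = (-5, -2),  |v_rel|² = 29;  v_rel·d = (-5)·(-17) + (-2)·(1) = 83
29·t² − 166·t + 226 = 0  ⇒  m = 83² − 29·226 = 335
m = 335 > 0,  v_rel·d = 83 > 0  ⇒  inside

inside=yes margin=335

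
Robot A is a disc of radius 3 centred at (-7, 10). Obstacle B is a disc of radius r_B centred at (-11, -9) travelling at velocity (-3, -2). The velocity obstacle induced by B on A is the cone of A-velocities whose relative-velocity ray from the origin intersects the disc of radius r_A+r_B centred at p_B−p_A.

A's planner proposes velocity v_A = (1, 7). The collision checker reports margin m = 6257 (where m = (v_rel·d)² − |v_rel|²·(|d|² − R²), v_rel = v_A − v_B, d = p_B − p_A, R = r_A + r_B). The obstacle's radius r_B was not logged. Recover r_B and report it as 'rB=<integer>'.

m = 6257
d = (-4, -19);  v_rel = (4, 9),  |v_rel|² = 97
v_rel×d = (4)·(-19) − (9)·(-4) = -40
since m = R²·97 − (-40)²:  R² = (1600 + 6257) / 97 = 81
R = √81 = 9  ⇒  r_B = 9 − 3 = 6

rB=6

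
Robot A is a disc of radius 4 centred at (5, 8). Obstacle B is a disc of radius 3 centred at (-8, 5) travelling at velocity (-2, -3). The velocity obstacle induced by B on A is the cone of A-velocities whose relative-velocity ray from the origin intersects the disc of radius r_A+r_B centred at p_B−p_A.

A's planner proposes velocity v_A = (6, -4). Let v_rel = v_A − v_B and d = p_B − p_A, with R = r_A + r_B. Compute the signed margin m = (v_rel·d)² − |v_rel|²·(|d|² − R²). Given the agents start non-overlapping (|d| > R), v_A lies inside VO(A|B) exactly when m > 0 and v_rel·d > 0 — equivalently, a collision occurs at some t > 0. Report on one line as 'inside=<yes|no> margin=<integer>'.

d = (-13, -3),  |d|² = 178;  R = 4+3 = 7,  c = 178−7² = 129
v_rel = (8, -1),  |v_rel|² = 65;  v_rel·d = (8)·(-13) + (-1)·(-3) = -101
65·t² + 202·t + 129 = 0  ⇒  m = (-101)² − 65·129 = 1816
m = 1816 > 0,  v_rel·d = -101 < 0  ⇒  outside

inside=no margin=1816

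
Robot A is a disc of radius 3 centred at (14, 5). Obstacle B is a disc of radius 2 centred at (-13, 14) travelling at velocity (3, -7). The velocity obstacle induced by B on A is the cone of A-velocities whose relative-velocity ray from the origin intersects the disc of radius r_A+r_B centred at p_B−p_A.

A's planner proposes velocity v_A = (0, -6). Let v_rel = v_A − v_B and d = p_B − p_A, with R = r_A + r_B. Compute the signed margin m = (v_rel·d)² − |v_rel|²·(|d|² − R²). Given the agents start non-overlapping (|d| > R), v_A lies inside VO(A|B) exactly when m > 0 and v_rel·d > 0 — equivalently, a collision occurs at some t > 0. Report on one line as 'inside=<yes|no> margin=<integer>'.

d = (-27, 9),  |d|² = 810;  R = 3+2 = 5,  c = 810−5² = 785
v_rel = (-3, 1),  |v_rel|² = 10;  v_rel·d = (-3)·(-27) + (1)·(9) = 90
10·t² − 180·t + 785 = 0  ⇒  m = 90² − 10·785 = 250
m = 250 > 0,  v_rel·d = 90 > 0  ⇒  inside

inside=yes margin=250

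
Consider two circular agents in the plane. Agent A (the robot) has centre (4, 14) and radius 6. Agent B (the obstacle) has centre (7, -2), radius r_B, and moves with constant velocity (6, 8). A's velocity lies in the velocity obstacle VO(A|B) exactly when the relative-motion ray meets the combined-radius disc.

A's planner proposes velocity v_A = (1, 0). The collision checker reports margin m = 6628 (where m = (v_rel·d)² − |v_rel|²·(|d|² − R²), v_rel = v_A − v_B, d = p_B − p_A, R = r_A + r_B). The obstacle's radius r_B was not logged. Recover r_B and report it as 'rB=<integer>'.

m = 6628
d = (3, -16);  v_rel = (-5, -8),  |v_rel|² = 89
v_rel×d = (-5)·(-16) − (-8)·(3) = 104
since m = R²·89 − 104²:  R² = (10816 + 6628) / 89 = 196
R = √196 = 14  ⇒  r_B = 14 − 6 = 8

rB=8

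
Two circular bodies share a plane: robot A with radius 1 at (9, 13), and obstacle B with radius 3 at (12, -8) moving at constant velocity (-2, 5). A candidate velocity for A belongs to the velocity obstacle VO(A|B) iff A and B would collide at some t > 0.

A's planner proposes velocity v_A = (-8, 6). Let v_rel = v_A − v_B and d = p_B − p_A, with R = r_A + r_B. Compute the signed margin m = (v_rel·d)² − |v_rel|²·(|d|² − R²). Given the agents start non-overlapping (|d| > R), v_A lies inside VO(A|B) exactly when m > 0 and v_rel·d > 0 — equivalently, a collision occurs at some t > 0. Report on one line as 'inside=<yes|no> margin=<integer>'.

d = (3, -21),  |d|² = 450;  R = 1+3 = 4,  c = 450−4² = 434
v_rel = (-6, 1),  |v_rel|² = 37;  v_rel·d = (-6)·(3) + (1)·(-21) = -39
37·t² + 78·t + 434 = 0  ⇒  m = (-39)² − 37·434 = -14537
m = -14537 < 0,  v_rel·d = -39 < 0  ⇒  outside

inside=no margin=-14537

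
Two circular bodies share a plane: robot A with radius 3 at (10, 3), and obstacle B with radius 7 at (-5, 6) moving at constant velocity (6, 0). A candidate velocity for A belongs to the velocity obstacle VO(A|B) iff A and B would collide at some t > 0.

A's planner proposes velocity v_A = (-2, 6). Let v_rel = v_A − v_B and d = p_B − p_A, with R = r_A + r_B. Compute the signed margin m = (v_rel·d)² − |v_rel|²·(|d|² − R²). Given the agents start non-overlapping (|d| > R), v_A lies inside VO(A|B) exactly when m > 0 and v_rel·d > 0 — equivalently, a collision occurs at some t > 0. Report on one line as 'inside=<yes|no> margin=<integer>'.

d = (-15, 3),  |d|² = 234;  R = 3+7 = 10,  c = 234−10² = 134
v_rel = (-8, 6),  |v_rel|² = 100;  v_rel·d = (-8)·(-15) + (6)·(3) = 138
100·t² − 276·t + 134 = 0  ⇒  m = 138² − 100·134 = 5644
m = 5644 > 0,  v_rel·d = 138 > 0  ⇒  inside

inside=yes margin=5644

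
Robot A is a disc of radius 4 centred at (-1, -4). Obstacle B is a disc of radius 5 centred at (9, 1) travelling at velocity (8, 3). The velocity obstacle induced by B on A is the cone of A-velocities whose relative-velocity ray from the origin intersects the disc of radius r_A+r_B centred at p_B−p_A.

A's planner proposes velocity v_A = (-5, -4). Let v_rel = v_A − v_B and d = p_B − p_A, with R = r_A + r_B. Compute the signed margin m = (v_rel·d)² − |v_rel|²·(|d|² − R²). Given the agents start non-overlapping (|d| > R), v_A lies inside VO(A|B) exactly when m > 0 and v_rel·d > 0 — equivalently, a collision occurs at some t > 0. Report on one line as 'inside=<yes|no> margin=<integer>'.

d = (10, 5),  |d|² = 125;  R = 4+5 = 9,  c = 125−9² = 44
v_rel = (-13, -7),  |v_rel|² = 218;  v_rel·d = (-13)·(10) + (-7)·(5) = -165
218·t² + 330·t + 44 = 0  ⇒  m = (-165)² − 218·44 = 17633
m = 17633 > 0,  v_rel·d = -165 < 0  ⇒  outside

inside=no margin=17633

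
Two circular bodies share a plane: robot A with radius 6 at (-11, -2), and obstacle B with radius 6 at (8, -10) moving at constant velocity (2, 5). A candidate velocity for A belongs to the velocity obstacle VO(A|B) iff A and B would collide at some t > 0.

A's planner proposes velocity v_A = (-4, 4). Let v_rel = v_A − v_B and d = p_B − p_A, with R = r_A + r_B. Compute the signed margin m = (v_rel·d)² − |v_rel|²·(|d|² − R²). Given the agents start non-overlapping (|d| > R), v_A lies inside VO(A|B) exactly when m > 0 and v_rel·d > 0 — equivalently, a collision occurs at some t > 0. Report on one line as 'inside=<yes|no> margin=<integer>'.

d = (19, -8),  |d|² = 425;  R = 6+6 = 12,  c = 425−12² = 281
v_rel = (-6, -1),  |v_rel|² = 37;  v_rel·d = (-6)·(19) + (-1)·(-8) = -106
37·t² + 212·t + 281 = 0  ⇒  m = (-106)² − 37·281 = 839
m = 839 > 0,  v_rel·d = -106 < 0  ⇒  outside

inside=no margin=839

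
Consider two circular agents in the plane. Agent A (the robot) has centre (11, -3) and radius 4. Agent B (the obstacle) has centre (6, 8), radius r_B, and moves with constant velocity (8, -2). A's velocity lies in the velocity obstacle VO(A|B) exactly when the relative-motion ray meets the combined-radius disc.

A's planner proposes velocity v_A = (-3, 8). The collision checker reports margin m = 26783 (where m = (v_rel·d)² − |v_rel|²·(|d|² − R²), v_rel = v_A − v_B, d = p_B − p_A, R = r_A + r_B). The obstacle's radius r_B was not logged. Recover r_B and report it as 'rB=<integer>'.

m = 26783
d = (-5, 11);  v_rel = (-11, 10),  |v_rel|² = 221
v_rel×d = (-11)·(11) − (10)·(-5) = -71
since m = R²·221 − (-71)²:  R² = (5041 + 26783) / 221 = 144
R = √144 = 12  ⇒  r_B = 12 − 4 = 8

rB=8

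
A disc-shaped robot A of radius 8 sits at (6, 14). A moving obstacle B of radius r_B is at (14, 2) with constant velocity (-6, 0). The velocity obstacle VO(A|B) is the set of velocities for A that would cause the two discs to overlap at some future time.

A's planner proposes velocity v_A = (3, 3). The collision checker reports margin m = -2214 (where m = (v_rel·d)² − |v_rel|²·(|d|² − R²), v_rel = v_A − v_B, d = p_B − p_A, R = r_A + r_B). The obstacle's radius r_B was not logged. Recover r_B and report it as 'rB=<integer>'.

m = -2214
d = (8, -12);  v_rel = (9, 3),  |v_rel|² = 90
v_rel×d = (9)·(-12) − (3)·(8) = -132
since m = R²·90 − (-132)²:  R² = (17424 + -2214) / 90 = 169
R = √169 = 13  ⇒  r_B = 13 − 8 = 5

rB=5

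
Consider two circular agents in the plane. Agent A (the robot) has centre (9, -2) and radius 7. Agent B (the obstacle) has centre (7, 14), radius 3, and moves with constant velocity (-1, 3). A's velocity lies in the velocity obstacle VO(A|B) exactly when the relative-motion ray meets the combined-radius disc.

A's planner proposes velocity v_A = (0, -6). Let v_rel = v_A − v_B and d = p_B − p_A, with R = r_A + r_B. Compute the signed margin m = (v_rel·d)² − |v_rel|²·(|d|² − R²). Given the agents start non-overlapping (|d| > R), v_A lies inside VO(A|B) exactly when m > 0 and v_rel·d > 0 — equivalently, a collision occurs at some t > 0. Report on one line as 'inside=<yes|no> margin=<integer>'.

d = (-2, 16),  |d|² = 260;  R = 7+3 = 10,  c = 260−10² = 160
v_rel = (1, -9),  |v_rel|² = 82;  v_rel·d = (1)·(-2) + (-9)·(16) = -146
82·t² + 292·t + 160 = 0  ⇒  m = (-146)² − 82·160 = 8196
m = 8196 > 0,  v_rel·d = -146 < 0  ⇒  outside

inside=no margin=8196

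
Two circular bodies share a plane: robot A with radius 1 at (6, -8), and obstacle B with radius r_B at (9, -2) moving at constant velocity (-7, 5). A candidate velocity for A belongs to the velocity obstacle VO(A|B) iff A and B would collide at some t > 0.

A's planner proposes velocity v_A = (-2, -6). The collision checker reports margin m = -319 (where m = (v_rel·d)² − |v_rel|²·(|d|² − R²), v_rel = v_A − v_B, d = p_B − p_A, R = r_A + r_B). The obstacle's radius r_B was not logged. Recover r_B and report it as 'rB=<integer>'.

m = -319
d = (3, 6);  v_rel = (5, -11),  |v_rel|² = 146
v_rel×d = (5)·(6) − (-11)·(3) = 63
since m = R²·146 − 63²:  R² = (3969 + -319) / 146 = 25
R = √25 = 5  ⇒  r_B = 5 − 1 = 4

rB=4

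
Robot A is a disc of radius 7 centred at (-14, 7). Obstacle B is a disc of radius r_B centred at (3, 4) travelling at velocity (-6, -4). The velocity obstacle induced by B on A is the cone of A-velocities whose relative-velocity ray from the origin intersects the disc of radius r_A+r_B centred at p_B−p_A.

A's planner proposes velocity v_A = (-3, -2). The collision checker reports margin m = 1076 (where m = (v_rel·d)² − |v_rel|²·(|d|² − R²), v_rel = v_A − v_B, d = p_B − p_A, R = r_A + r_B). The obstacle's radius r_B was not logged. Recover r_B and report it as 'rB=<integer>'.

m = 1076
d = (17, -3);  v_rel = (3, 2),  |v_rel|² = 13
v_rel×d = (3)·(-3) − (2)·(17) = -43
since m = R²·13 − (-43)²:  R² = (1849 + 1076) / 13 = 225
R = √225 = 15  ⇒  r_B = 15 − 7 = 8

rB=8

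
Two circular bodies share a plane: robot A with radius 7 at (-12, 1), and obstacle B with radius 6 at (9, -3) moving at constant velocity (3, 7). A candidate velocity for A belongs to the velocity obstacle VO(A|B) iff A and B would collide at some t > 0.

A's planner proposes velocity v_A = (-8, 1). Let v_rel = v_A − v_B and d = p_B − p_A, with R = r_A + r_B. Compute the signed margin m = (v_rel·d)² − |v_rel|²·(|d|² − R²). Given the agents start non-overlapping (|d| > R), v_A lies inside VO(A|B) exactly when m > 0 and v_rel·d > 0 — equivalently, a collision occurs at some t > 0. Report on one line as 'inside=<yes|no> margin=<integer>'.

d = (21, -4),  |d|² = 457;  R = 7+6 = 13,  c = 457−13² = 288
v_rel = (-11, -6),  |v_rel|² = 157;  v_rel·d = (-11)·(21) + (-6)·(-4) = -207
157·t² + 414·t + 288 = 0  ⇒  m = (-207)² − 157·288 = -2367
m = -2367 < 0,  v_rel·d = -207 < 0  ⇒  outside

inside=no margin=-2367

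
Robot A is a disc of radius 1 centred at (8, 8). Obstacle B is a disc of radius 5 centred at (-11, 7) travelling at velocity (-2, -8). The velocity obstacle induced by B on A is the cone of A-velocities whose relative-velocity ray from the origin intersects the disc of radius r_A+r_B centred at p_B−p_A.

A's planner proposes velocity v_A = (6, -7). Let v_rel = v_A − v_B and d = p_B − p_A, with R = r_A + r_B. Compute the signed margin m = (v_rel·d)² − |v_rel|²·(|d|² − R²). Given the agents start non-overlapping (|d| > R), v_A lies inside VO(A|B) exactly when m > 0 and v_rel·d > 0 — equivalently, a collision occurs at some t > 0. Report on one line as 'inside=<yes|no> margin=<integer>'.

d = (-19, -1),  |d|² = 362;  R = 1+5 = 6,  c = 362−6² = 326
v_rel = (8, 1),  |v_rel|² = 65;  v_rel·d = (8)·(-19) + (1)·(-1) = -153
65·t² + 306·t + 326 = 0  ⇒  m = (-153)² − 65·326 = 2219
m = 2219 > 0,  v_rel·d = -153 < 0  ⇒  outside

inside=no margin=2219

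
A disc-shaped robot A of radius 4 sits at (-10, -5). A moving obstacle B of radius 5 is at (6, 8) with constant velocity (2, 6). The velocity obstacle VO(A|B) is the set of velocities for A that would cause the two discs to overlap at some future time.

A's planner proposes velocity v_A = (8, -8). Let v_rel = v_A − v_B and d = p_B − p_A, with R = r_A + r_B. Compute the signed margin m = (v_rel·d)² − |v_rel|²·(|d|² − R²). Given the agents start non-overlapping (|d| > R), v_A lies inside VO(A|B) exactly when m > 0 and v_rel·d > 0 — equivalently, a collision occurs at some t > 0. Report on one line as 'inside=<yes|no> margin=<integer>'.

d = (16, 13),  |d|² = 425;  R = 4+5 = 9,  c = 425−9² = 344
v_rel = (6, -14),  |v_rel|² = 232;  v_rel·d = (6)·(16) + (-14)·(13) = -86
232·t² + 172·t + 344 = 0  ⇒  m = (-86)² − 232·344 = -72412
m = -72412 < 0,  v_rel·d = -86 < 0  ⇒  outside

inside=no margin=-72412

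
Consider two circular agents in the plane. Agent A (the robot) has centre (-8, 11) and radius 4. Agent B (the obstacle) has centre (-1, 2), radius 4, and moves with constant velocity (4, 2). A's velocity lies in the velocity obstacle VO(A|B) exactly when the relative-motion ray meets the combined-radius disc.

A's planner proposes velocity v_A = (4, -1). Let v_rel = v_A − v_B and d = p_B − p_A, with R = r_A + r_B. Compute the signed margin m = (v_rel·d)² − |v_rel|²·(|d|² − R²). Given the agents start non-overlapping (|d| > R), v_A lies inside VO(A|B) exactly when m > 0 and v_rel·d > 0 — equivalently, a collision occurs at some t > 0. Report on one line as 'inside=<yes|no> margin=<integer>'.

d = (7, -9),  |d|² = 130;  R = 4+4 = 8,  c = 130−8² = 66
v_rel = (0, -3),  |v_rel|² = 9;  v_rel·d = (0)·(7) + (-3)·(-9) = 27
9·t² − 54·t + 66 = 0  ⇒  m = 27² − 9·66 = 135
m = 135 > 0,  v_rel·d = 27 > 0  ⇒  inside

inside=yes margin=135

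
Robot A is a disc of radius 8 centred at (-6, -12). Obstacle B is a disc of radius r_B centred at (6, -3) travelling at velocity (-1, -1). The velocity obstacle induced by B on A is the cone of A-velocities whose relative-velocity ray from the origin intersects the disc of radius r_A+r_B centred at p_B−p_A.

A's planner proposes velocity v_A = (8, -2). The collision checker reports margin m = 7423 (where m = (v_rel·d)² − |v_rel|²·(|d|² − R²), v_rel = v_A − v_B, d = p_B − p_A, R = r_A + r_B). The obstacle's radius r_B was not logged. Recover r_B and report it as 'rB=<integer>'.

m = 7423
d = (12, 9);  v_rel = (9, -1),  |v_rel|² = 82
v_rel×d = (9)·(9) − (-1)·(12) = 93
since m = R²·82 − 93²:  R² = (8649 + 7423) / 82 = 196
R = √196 = 14  ⇒  r_B = 14 − 8 = 6

rB=6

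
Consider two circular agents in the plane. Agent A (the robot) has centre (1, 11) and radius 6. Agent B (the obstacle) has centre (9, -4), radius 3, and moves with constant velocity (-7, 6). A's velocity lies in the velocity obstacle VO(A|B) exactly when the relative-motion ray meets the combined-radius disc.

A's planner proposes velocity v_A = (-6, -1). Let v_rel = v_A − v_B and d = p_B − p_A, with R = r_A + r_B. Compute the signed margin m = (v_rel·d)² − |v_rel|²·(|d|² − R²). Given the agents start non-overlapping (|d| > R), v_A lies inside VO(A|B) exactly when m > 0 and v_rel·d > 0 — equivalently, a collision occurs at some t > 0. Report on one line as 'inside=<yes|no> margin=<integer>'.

d = (8, -15),  |d|² = 289;  R = 6+3 = 9,  c = 289−9² = 208
v_rel = (1, -7),  |v_rel|² = 50;  v_rel·d = (1)·(8) + (-7)·(-15) = 113
50·t² − 226·t + 208 = 0  ⇒  m = 113² − 50·208 = 2369
m = 2369 > 0,  v_rel·d = 113 > 0  ⇒  inside

inside=yes margin=2369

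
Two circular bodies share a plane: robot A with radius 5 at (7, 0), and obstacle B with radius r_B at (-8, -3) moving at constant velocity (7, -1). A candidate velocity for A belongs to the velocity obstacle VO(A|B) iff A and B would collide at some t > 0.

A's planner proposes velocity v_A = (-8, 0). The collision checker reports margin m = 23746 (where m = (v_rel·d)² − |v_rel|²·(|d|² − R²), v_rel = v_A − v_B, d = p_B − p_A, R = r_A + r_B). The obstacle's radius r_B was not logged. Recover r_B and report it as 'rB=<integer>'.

m = 23746
d = (-15, -3);  v_rel = (-15, 1),  |v_rel|² = 226
v_rel×d = (-15)·(-3) − (1)·(-15) = 60
since m = R²·226 − 60²:  R² = (3600 + 23746) / 226 = 121
R = √121 = 11  ⇒  r_B = 11 − 5 = 6

rB=6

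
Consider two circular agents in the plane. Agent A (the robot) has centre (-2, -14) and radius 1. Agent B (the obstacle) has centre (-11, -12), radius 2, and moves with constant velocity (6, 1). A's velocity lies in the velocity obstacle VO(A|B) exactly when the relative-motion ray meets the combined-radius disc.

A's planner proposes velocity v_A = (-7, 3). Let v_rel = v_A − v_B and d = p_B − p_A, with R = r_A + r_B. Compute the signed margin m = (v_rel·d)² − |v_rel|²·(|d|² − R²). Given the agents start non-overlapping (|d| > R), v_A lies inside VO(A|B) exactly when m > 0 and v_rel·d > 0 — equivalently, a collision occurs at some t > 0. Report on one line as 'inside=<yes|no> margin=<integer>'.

d = (-9, 2),  |d|² = 85;  R = 1+2 = 3,  c = 85−3² = 76
v_rel = (-13, 2),  |v_rel|² = 173;  v_rel·d = (-13)·(-9) + (2)·(2) = 121
173·t² − 242·t + 76 = 0  ⇒  m = 121² − 173·76 = 1493
m = 1493 > 0,  v_rel·d = 121 > 0  ⇒  inside

inside=yes margin=1493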